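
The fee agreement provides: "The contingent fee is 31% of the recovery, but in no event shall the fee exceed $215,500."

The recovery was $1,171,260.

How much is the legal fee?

$215,500.00

31% of $1,171,260 = $363,090.60
That exceeds the $215,500 cap, so the fee is capped at $215,500.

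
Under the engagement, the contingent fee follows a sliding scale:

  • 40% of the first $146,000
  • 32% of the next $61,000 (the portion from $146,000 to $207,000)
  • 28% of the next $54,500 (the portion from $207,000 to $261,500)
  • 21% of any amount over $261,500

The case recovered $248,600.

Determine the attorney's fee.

First $146,000 at 40% = $58,400.00
Next $61,000 at 32% = $19,520.00
Remaining $41,600 at 28% = $11,648.00
Fee: $58,400.00 + $19,520.00 + $11,648.00 = $89,568.00

$89,568.00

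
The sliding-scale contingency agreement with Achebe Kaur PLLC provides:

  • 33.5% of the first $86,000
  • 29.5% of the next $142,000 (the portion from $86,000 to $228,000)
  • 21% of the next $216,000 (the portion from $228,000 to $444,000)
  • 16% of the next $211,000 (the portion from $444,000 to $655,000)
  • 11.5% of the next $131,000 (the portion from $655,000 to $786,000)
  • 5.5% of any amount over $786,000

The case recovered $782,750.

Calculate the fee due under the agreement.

$164,511.25

First $86,000 at 33.5% = $28,810.00
Next $142,000 at 29.5% = $41,890.00
Next $216,000 at 21% = $45,360.00
Next $211,000 at 16% = $33,760.00
Remaining $127,750 at 11.5% = $14,691.25
Fee: $28,810.00 + $41,890.00 + $45,360.00 + $33,760.00 + $14,691.25 = $164,511.25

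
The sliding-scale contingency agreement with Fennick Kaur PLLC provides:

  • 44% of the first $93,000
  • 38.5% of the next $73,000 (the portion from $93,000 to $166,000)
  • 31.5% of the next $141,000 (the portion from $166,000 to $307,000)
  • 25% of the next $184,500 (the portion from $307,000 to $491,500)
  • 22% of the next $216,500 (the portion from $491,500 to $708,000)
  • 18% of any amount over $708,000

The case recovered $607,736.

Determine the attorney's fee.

First $93,000 at 44% = $40,920.00
Next $73,000 at 38.5% = $28,105.00
Next $141,000 at 31.5% = $44,415.00
Next $184,500 at 25% = $46,125.00
Remaining $116,236 at 22% = $25,571.92
Fee: $40,920.00 + $28,105.00 + $44,415.00 + $46,125.00 + $25,571.92 = $185,136.92

$185,136.92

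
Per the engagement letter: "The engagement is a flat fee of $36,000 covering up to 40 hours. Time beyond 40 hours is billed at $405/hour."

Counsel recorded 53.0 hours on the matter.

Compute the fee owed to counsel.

$41,265.00

Flat fee: $36,000.00
Excess hours: 53.0 − 40 = 13.0
Overrun: 13.0 × $405 = $5,265.00
Total: $36,000.00 + $5,265.00 = $41,265.00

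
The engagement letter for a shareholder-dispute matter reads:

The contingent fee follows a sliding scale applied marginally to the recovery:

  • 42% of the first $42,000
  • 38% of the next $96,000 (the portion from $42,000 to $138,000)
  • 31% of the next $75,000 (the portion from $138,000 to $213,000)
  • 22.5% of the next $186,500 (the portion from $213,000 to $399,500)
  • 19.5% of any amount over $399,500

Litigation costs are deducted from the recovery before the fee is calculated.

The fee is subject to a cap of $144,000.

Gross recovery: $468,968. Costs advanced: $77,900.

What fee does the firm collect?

Fee base (net of costs): $468,968 − $77,900 = $391,068
First $42,000 at 42% = $17,640.00
Next $96,000 at 38% = $36,480.00
Next $75,000 at 31% = $23,250.00
Remaining $178,068 at 22.5% = $40,065.30
Fee: $17,640.00 + $36,480.00 + $23,250.00 + $40,065.30 = $117,435.30
$117,435.30 is under the $144,000 cap.

$117,435.30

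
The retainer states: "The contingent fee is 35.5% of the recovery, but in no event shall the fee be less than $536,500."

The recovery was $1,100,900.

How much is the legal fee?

$536,500.00

35.5% of $1,100,900 = $390,819.50
That is below the $536,500 minimum, so the minimum applies.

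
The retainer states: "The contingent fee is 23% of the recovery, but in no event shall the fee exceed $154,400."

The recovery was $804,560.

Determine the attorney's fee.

$154,400.00

23% of $804,560 = $185,048.80
That exceeds the $154,400 cap, so the fee is capped at $154,400.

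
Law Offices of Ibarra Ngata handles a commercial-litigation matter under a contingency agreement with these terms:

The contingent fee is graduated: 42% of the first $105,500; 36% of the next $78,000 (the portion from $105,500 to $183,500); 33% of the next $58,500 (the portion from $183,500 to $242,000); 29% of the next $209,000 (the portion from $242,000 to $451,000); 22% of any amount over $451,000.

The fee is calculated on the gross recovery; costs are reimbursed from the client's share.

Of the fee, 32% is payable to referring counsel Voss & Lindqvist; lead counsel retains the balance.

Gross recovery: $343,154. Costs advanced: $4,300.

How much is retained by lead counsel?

Fee base is the gross recovery, $343,154; costs are reimbursed separately.
First $105,500 at 42% = $44,310.00
Next $78,000 at 36% = $28,080.00
Next $58,500 at 33% = $19,305.00
Remaining $101,154 at 29% = $29,334.66
Fee: $44,310.00 + $28,080.00 + $19,305.00 + $29,334.66 = $121,029.66
Referral share: 32% of $121,029.66 = $38,729.49; lead counsel retains $121,029.66 − $38,729.49 = $82,300.17.

$82,300.17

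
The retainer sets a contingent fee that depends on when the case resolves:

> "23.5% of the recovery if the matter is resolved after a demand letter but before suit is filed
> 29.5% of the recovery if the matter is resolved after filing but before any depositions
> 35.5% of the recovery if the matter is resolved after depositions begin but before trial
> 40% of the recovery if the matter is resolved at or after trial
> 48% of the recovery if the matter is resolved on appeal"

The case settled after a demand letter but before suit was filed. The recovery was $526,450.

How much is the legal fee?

The matter settled after a demand letter but before suit was filed, so the 23.5% rate applies.
$526,450 × 23.5% = $123,715.75

$123,715.75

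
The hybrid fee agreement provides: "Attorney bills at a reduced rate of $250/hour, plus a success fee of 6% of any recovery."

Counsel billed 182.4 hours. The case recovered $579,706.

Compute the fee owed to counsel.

Hourly: 182.4 × $250 = $45,600.00
Success fee: 6% of $579,706 = $34,782.36
Total: $45,600.00 + $34,782.36 = $80,382.36

$80,382.36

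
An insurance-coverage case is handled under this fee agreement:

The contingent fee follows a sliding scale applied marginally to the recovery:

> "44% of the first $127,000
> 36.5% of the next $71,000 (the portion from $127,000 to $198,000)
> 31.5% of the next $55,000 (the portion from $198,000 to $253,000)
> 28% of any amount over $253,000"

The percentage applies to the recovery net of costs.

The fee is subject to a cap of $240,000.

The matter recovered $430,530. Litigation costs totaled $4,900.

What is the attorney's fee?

Fee base (net of costs): $430,530 − $4,900 = $425,630
First $127,000 at 44% = $55,880.00
Next $71,000 at 36.5% = $25,915.00
Next $55,000 at 31.5% = $17,325.00
Remaining $172,630 at 28% = $48,336.40
Fee: $55,880.00 + $25,915.00 + $17,325.00 + $48,336.40 = $147,456.40
$147,456.40 is under the $240,000 cap.

$147,456.40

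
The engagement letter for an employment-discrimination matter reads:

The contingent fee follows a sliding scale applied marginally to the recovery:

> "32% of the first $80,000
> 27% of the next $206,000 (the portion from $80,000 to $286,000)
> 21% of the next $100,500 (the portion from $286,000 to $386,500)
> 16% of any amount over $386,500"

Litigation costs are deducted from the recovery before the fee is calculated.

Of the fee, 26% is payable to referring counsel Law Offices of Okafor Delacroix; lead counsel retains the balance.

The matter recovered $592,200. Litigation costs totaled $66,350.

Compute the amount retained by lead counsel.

$92,219.54

Fee base (net of costs): $592,200 − $66,350 = $525,850
First $80,000 at 32% = $25,600.00
Next $206,000 at 27% = $55,620.00
Next $100,500 at 21% = $21,105.00
Remaining $139,350 at 16% = $22,296.00
Fee: $25,600.00 + $55,620.00 + $21,105.00 + $22,296.00 = $124,621.00
Referral share: 26% of $124,621.00 = $32,401.46; lead counsel retains $124,621.00 − $32,401.46 = $92,219.54.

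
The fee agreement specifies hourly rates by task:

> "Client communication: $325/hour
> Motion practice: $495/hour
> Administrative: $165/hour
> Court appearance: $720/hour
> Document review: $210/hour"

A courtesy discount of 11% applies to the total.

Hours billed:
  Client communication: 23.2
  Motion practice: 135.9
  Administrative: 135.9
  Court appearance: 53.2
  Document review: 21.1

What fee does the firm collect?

Client communication: 23.2 × $325 = $7,540.00
Motion practice: 135.9 × $495 = $67,270.50
Administrative: 135.9 × $165 = $22,423.50
Court appearance: 53.2 × $720 = $38,304.00
Document review: 21.1 × $210 = $4,431.00
Subtotal: $139,969.00
Less 11% discount: −$15,396.59
Total: $139,969.00 − $15,396.59 = $124,572.41

$124,572.41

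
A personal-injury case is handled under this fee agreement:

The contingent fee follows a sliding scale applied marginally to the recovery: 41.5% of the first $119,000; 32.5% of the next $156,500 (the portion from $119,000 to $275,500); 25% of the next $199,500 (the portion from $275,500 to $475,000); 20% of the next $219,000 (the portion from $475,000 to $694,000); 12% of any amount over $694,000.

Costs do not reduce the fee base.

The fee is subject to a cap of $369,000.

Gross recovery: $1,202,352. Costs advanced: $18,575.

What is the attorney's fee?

Fee base is the gross recovery, $1,202,352; costs are reimbursed separately.
First $119,000 at 41.5% = $49,385.00
Next $156,500 at 32.5% = $50,862.50
Next $199,500 at 25% = $49,875.00
Next $219,000 at 20% = $43,800.00
Remaining $508,352 at 12% = $61,002.24
Fee: $49,385.00 + $50,862.50 + $49,875.00 + $43,800.00 + $61,002.24 = $254,924.74
$254,924.74 is under the $369,000 cap.

$254,924.74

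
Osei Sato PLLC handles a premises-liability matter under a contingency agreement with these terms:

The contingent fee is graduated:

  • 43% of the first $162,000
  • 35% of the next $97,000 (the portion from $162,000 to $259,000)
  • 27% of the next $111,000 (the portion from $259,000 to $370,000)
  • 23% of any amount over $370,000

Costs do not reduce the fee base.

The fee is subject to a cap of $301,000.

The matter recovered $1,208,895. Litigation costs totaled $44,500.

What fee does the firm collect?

Fee base is the gross recovery, $1,208,895; costs are reimbursed separately.
First $162,000 at 43% = $69,660.00
Next $97,000 at 35% = $33,950.00
Next $111,000 at 27% = $29,970.00
Remaining $838,895 at 23% = $192,945.85
Fee: $69,660.00 + $33,950.00 + $29,970.00 + $192,945.85 = $326,525.85
$326,525.85 exceeds the $301,000 cap, so the fee is capped at $301,000.00.

$301,000.00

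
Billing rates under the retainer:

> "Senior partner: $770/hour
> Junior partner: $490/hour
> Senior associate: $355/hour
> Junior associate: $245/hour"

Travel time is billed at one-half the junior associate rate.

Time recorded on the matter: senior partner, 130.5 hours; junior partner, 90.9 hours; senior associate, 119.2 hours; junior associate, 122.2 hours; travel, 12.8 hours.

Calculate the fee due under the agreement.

Senior partner: 130.5 × $770 = $100,485.00
Junior partner: 90.9 × $490 = $44,541.00
Senior associate: 119.2 × $355 = $42,316.00
Junior associate: 122.2 × $245 = $29,939.00
Subtotal: $100,485.00 + $44,541.00 + $42,316.00 + $29,939.00 = $217,281.00
Travel: 12.8 × ($245 ÷ 2) = 12.8 × $122.50 = $1,568.00
Total: $217,281.00 + $1,568.00 = $218,849.00

$218,849.00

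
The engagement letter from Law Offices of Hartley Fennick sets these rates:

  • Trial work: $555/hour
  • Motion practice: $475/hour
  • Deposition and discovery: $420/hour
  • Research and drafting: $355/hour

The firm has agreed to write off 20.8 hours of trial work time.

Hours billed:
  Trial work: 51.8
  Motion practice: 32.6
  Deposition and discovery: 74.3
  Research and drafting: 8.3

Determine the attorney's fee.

$66,842.50

Trial work: 51.8 × $555 = $28,749.00
Motion practice: 32.6 × $475 = $15,485.00
Deposition and discovery: 74.3 × $420 = $31,206.00
Research and drafting: 8.3 × $355 = $2,946.50
Subtotal: $78,386.50
Write-off: 20.8 × $555 = $11,544.00
Total: $78,386.50 − $11,544.00 = $66,842.50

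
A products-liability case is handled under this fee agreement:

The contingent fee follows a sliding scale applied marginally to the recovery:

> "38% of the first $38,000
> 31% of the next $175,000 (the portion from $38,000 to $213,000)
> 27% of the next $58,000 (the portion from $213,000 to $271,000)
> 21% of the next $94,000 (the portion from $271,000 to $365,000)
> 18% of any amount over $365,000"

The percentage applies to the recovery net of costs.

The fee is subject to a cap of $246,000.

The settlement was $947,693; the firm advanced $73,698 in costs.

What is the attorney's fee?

$195,709.10

Fee base (net of costs): $947,693 − $73,698 = $873,995
First $38,000 at 38% = $14,440.00
Next $175,000 at 31% = $54,250.00
Next $58,000 at 27% = $15,660.00
Next $94,000 at 21% = $19,740.00
Remaining $508,995 at 18% = $91,619.10
Fee: $14,440.00 + $54,250.00 + $15,660.00 + $19,740.00 + $91,619.10 = $195,709.10
$195,709.10 is under the $246,000 cap.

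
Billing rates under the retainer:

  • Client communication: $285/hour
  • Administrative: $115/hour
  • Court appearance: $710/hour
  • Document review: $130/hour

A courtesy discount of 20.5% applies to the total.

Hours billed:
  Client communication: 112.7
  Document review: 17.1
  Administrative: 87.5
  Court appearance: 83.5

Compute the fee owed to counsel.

$82,433.55

Client communication: 112.7 × $285 = $32,119.50
Administrative: 87.5 × $115 = $10,062.50
Court appearance: 83.5 × $710 = $59,285.00
Document review: 17.1 × $130 = $2,223.00
Subtotal: $103,690.00
Less 20.5% discount: −$21,256.45
Total: $103,690.00 − $21,256.45 = $82,433.55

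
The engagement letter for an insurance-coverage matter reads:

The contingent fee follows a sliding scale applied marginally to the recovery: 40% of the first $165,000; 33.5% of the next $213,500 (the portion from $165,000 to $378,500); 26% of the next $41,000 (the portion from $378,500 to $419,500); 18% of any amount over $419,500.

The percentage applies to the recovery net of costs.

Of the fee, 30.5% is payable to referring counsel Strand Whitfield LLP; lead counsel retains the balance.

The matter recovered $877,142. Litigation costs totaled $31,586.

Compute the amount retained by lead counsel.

Fee base (net of costs): $877,142 − $31,586 = $845,556
First $165,000 at 40% = $66,000.00
Next $213,500 at 33.5% = $71,522.50
Next $41,000 at 26% = $10,660.00
Remaining $426,056 at 18% = $76,690.08
Fee: $66,000.00 + $71,522.50 + $10,660.00 + $76,690.08 = $224,872.58
Referral share: 30.5% of $224,872.58 = $68,586.14; lead counsel retains $224,872.58 − $68,586.14 = $156,286.44.

$156,286.44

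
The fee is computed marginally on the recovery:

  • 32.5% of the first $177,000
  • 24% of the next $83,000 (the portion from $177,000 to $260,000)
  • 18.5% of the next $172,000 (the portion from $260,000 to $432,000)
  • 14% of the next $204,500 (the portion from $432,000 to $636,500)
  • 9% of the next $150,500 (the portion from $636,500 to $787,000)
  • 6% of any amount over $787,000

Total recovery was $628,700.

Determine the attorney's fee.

First $177,000 at 32.5% = $57,525.00
Next $83,000 at 24% = $19,920.00
Next $172,000 at 18.5% = $31,820.00
Remaining $196,700 at 14% = $27,538.00
Fee: $57,525.00 + $19,920.00 + $31,820.00 + $27,538.00 = $136,803.00

$136,803.00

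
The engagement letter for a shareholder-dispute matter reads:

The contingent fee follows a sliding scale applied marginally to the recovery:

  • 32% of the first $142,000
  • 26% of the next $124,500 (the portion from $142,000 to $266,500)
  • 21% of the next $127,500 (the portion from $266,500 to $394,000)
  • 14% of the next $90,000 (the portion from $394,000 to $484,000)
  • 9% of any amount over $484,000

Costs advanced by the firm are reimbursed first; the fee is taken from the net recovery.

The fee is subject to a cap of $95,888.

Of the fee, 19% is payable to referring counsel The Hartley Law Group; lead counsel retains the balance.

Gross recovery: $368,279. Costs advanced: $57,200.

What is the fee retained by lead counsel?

$70,608.99

Fee base (net of costs): $368,279 − $57,200 = $311,079
First $142,000 at 32% = $45,440.00
Next $124,500 at 26% = $32,370.00
Remaining $44,579 at 21% = $9,361.59
Fee: $45,440.00 + $32,370.00 + $9,361.59 = $87,171.59
$87,171.59 is under the $95,888 cap.
Referral share: 19% of $87,171.59 = $16,562.60; lead counsel retains $87,171.59 − $16,562.60 = $70,608.99.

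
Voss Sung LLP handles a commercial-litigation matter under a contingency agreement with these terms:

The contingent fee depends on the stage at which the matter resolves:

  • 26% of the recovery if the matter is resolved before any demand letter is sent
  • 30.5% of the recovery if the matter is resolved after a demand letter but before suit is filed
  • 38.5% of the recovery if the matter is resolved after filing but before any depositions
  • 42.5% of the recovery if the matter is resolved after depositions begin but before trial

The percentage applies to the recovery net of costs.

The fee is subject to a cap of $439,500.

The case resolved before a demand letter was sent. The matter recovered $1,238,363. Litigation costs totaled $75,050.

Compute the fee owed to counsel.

$302,461.38

Fee base (net of costs): $1,238,363 − $75,050 = $1,163,313
The matter resolved before a demand letter was sent, so the 26% rate applies.
$1,163,313 × 26% = $302,461.38
$302,461.38 is under the $439,500 cap.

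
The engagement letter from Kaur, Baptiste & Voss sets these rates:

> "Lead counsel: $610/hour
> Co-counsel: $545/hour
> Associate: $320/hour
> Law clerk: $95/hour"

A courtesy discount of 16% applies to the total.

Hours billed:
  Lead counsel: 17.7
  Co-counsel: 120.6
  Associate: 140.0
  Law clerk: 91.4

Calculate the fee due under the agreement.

Lead counsel: 17.7 × $610 = $10,797.00
Co-counsel: 120.6 × $545 = $65,727.00
Associate: 140.0 × $320 = $44,800.00
Law clerk: 91.4 × $95 = $8,683.00
Subtotal: $130,007.00
Less 16% discount: −$20,801.12
Total: $130,007.00 − $20,801.12 = $109,205.88

$109,205.88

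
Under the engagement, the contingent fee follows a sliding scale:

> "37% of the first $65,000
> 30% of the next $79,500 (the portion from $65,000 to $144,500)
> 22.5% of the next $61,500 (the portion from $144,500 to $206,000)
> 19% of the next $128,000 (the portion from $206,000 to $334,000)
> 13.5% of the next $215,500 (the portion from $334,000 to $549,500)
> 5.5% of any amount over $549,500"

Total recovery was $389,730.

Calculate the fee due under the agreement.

First $65,000 at 37% = $24,050.00
Next $79,500 at 30% = $23,850.00
Next $61,500 at 22.5% = $13,837.50
Next $128,000 at 19% = $24,320.00
Remaining $55,730 at 13.5% = $7,523.55
Fee: $24,050.00 + $23,850.00 + $13,837.50 + $24,320.00 + $7,523.55 = $93,581.05

$93,581.05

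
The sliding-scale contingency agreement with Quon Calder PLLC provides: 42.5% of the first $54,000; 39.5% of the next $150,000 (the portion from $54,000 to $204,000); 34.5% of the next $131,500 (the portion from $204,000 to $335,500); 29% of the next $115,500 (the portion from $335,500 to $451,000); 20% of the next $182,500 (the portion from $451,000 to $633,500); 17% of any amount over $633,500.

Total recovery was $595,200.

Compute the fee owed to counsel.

First $54,000 at 42.5% = $22,950.00
Next $150,000 at 39.5% = $59,250.00
Next $131,500 at 34.5% = $45,367.50
Next $115,500 at 29% = $33,495.00
Remaining $144,200 at 20% = $28,840.00
Fee: $22,950.00 + $59,250.00 + $45,367.50 + $33,495.00 + $28,840.00 = $189,902.50

$189,902.50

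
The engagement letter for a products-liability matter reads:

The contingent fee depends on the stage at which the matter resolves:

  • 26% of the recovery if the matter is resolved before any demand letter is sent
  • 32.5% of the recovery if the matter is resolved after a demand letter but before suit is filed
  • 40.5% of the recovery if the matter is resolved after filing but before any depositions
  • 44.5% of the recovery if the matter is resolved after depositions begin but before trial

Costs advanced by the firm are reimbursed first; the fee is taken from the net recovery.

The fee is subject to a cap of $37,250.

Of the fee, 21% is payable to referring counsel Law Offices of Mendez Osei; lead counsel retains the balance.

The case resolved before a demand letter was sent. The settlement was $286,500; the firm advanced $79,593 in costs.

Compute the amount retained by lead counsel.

$29,427.50

Fee base (net of costs): $286,500 − $79,593 = $206,907
The matter resolved before a demand letter was sent, so the 26% rate applies.
$206,907 × 26% = $53,795.82
$53,795.82 exceeds the $37,250 cap, so the fee is capped at $37,250.00.
Referral share: 21% of $37,250.00 = $7,822.50; lead counsel retains $37,250.00 − $7,822.50 = $29,427.50.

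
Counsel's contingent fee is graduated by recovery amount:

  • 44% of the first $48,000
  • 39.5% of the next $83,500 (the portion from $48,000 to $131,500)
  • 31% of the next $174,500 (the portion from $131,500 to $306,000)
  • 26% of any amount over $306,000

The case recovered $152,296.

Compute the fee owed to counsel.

$60,549.26

First $48,000 at 44% = $21,120.00
Next $83,500 at 39.5% = $32,982.50
Remaining $20,796 at 31% = $6,446.76
Fee: $21,120.00 + $32,982.50 + $6,446.76 = $60,549.26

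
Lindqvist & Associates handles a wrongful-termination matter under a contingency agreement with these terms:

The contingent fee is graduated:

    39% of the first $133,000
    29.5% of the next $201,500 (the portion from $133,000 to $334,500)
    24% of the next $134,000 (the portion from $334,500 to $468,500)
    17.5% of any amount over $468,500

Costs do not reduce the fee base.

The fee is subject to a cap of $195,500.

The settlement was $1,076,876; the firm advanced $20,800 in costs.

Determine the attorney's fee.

$195,500.00

Fee base is the gross recovery, $1,076,876; costs are reimbursed separately.
First $133,000 at 39% = $51,870.00
Next $201,500 at 29.5% = $59,442.50
Next $134,000 at 24% = $32,160.00
Remaining $608,376 at 17.5% = $106,465.80
Fee: $51,870.00 + $59,442.50 + $32,160.00 + $106,465.80 = $249,938.30
$249,938.30 exceeds the $195,500 cap, so the fee is capped at $195,500.00.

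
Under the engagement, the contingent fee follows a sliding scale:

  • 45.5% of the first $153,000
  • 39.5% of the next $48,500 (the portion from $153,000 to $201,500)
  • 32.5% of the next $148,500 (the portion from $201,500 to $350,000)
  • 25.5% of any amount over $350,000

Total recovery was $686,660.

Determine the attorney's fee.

$222,883.30

First $153,000 at 45.5% = $69,615.00
Next $48,500 at 39.5% = $19,157.50
Next $148,500 at 32.5% = $48,262.50
Remaining $336,660 at 25.5% = $85,848.30
Fee: $69,615.00 + $19,157.50 + $48,262.50 + $85,848.30 = $222,883.30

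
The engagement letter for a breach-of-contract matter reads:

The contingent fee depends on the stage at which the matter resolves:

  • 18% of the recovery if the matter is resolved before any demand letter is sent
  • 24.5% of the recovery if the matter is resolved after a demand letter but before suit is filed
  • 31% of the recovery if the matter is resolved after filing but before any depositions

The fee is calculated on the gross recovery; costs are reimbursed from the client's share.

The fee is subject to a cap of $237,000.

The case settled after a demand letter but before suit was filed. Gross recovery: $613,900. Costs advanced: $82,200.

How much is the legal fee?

$150,405.50

Fee base is the gross recovery, $613,900; costs are reimbursed separately.
The matter settled after a demand letter but before suit was filed, so the 24.5% rate applies.
$613,900 × 24.5% = $150,405.50
$150,405.50 is under the $237,000 cap.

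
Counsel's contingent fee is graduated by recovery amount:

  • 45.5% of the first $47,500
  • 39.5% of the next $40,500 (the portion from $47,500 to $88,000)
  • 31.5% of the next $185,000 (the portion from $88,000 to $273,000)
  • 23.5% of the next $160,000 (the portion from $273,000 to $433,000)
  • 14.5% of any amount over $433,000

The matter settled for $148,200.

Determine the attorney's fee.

$56,573.00

First $47,500 at 45.5% = $21,612.50
Next $40,500 at 39.5% = $15,997.50
Remaining $60,200 at 31.5% = $18,963.00
Fee: $21,612.50 + $15,997.50 + $18,963.00 = $56,573.00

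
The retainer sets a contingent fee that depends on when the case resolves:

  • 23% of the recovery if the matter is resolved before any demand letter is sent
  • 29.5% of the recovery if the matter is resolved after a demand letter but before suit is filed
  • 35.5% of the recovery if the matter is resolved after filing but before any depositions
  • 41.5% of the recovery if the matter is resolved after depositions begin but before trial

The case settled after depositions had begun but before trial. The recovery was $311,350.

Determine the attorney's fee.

The matter settled after depositions had begun but before trial, so the 41.5% rate applies.
$311,350 × 41.5% = $129,210.25

$129,210.25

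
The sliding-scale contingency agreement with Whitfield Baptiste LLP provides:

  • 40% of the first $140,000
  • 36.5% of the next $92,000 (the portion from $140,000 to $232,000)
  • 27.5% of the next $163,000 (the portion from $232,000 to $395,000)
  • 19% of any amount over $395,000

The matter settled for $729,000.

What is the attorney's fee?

First $140,000 at 40% = $56,000.00
Next $92,000 at 36.5% = $33,580.00
Next $163,000 at 27.5% = $44,825.00
Remaining $334,000 at 19% = $63,460.00
Fee: $56,000.00 + $33,580.00 + $44,825.00 + $63,460.00 = $197,865.00

$197,865.00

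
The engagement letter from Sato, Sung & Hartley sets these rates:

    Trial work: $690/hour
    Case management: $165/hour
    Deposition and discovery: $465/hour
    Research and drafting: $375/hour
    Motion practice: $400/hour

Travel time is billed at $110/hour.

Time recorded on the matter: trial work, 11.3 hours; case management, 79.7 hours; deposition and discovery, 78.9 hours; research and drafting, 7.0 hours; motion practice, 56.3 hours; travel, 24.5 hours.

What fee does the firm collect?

$85,476.00

Trial work: 11.3 × $690 = $7,797.00
Case management: 79.7 × $165 = $13,150.50
Deposition and discovery: 78.9 × $465 = $36,688.50
Research and drafting: 7.0 × $375 = $2,625.00
Motion practice: 56.3 × $400 = $22,520.00
Subtotal: $7,797.00 + $13,150.50 + $36,688.50 + $2,625.00 + $22,520.00 = $82,781.00
Travel: 24.5 × $110 = $2,695.00
Total: $82,781.00 + $2,695.00 = $85,476.00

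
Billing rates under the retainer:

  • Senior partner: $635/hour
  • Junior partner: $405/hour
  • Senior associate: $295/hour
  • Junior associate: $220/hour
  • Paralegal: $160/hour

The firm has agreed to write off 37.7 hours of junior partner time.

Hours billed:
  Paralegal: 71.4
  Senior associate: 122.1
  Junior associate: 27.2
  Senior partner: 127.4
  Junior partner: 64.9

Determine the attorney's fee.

Senior partner: 127.4 × $635 = $80,899.00
Junior partner: 64.9 × $405 = $26,284.50
Senior associate: 122.1 × $295 = $36,019.50
Junior associate: 27.2 × $220 = $5,984.00
Paralegal: 71.4 × $160 = $11,424.00
Subtotal: $160,611.00
Write-off: 37.7 × $405 = $15,268.50
Total: $160,611.00 − $15,268.50 = $145,342.50

$145,342.50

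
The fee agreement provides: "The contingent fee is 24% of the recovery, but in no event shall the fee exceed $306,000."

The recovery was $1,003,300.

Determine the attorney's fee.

$240,792.00

24% of $1,003,300 = $240,792.00
That is under the $306,000 cap.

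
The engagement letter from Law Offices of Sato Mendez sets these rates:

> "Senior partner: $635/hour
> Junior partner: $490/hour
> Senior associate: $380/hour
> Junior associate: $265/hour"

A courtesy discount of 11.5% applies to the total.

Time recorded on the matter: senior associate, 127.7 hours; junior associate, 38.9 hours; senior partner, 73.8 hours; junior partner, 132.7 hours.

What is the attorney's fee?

Senior partner: 73.8 × $635 = $46,863.00
Junior partner: 132.7 × $490 = $65,023.00
Senior associate: 127.7 × $380 = $48,526.00
Junior associate: 38.9 × $265 = $10,308.50
Subtotal: $170,720.50
Less 11.5% discount: −$19,632.86
Total: $170,720.50 − $19,632.86 = $151,087.64

$151,087.64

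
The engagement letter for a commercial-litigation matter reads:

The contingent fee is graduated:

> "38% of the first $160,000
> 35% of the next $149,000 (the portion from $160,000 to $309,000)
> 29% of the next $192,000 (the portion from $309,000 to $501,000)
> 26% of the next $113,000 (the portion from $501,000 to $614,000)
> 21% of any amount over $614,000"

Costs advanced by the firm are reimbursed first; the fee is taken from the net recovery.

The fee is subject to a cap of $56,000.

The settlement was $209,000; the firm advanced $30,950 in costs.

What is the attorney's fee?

$56,000.00

Fee base (net of costs): $209,000 − $30,950 = $178,050
First $160,000 at 38% = $60,800.00
Remaining $18,050 at 35% = $6,317.50
Fee: $60,800.00 + $6,317.50 = $67,117.50
$67,117.50 exceeds the $56,000 cap, so the fee is capped at $56,000.00.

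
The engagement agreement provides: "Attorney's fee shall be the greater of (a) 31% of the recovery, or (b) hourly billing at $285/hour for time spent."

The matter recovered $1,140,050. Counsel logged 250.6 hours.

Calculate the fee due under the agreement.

$353,415.50

(a) 31% of $1,140,050 = $353,415.50
(b) 250.6 × $285 = $71,421.00
The greater is (a): $353,415.50.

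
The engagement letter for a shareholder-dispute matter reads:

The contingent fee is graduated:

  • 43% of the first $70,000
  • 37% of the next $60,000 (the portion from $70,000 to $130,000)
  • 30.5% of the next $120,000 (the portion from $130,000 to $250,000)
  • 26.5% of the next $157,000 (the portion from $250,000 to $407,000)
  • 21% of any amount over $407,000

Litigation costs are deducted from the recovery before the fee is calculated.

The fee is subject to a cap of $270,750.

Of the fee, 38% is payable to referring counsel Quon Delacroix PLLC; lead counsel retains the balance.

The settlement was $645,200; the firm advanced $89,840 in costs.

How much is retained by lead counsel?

$100,229.57

Fee base (net of costs): $645,200 − $89,840 = $555,360
First $70,000 at 43% = $30,100.00
Next $60,000 at 37% = $22,200.00
Next $120,000 at 30.5% = $36,600.00
Next $157,000 at 26.5% = $41,605.00
Remaining $148,360 at 21% = $31,155.60
Fee: $30,100.00 + $22,200.00 + $36,600.00 + $41,605.00 + $31,155.60 = $161,660.60
$161,660.60 is under the $270,750 cap.
Referral share: 38% of $161,660.60 = $61,431.03; lead counsel retains $161,660.60 − $61,431.03 = $100,229.57.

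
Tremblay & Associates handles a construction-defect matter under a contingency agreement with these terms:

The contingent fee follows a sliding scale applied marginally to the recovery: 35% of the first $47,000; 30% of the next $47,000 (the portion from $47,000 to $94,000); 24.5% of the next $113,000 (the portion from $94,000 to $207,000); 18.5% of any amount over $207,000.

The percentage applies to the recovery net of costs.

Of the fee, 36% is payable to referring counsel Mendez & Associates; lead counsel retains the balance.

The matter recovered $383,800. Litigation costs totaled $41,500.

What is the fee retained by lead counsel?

Fee base (net of costs): $383,800 − $41,500 = $342,300
First $47,000 at 35% = $16,450.00
Next $47,000 at 30% = $14,100.00
Next $113,000 at 24.5% = $27,685.00
Remaining $135,300 at 18.5% = $25,030.50
Fee: $16,450.00 + $14,100.00 + $27,685.00 + $25,030.50 = $83,265.50
Referral share: 36% of $83,265.50 = $29,975.58; lead counsel retains $83,265.50 − $29,975.58 = $53,289.92.

$53,289.92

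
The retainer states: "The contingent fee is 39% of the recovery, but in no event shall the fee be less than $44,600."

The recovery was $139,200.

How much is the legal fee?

$54,288.00

39% of $139,200 = $54,288.00
That exceeds the $44,600 minimum.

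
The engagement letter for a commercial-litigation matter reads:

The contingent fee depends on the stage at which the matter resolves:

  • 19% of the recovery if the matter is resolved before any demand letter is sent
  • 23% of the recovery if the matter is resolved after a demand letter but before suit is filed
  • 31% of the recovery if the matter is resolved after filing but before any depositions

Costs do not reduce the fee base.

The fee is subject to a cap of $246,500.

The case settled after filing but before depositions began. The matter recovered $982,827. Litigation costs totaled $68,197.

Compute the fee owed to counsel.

$246,500.00

Fee base is the gross recovery, $982,827; costs are reimbursed separately.
The matter settled after filing but before depositions began, so the 31% rate applies.
$982,827 × 31% = $304,676.37
$304,676.37 exceeds the $246,500 cap, so the fee is capped at $246,500.00.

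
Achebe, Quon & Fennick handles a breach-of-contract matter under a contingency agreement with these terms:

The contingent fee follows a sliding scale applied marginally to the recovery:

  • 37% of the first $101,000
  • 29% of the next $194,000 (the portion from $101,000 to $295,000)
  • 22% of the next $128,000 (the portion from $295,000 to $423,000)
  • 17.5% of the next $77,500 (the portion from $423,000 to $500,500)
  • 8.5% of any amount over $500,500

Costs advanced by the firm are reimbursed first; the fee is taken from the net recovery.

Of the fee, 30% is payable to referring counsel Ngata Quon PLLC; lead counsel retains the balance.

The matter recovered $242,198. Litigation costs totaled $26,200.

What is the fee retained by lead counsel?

Fee base (net of costs): $242,198 − $26,200 = $215,998
First $101,000 at 37% = $37,370.00
Remaining $114,998 at 29% = $33,349.42
Fee: $37,370.00 + $33,349.42 = $70,719.42
Referral share: 30% of $70,719.42 = $21,215.83; lead counsel retains $70,719.42 − $21,215.83 = $49,503.59.

$49,503.59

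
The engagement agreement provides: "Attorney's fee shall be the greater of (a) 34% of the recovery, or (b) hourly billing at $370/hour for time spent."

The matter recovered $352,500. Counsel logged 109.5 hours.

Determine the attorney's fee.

(a) 34% of $352,500 = $119,850.00
(b) 109.5 × $370 = $40,515.00
The greater is (a): $119,850.00.

$119,850.00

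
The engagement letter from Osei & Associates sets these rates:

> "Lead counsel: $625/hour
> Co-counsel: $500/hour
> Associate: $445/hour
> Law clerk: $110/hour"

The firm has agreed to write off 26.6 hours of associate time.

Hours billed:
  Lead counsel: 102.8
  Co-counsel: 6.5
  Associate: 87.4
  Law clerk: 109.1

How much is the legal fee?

$106,557.00

Lead counsel: 102.8 × $625 = $64,250.00
Co-counsel: 6.5 × $500 = $3,250.00
Associate: 87.4 × $445 = $38,893.00
Law clerk: 109.1 × $110 = $12,001.00
Subtotal: $118,394.00
Write-off: 26.6 × $445 = $11,837.00
Total: $118,394.00 − $11,837.00 = $106,557.00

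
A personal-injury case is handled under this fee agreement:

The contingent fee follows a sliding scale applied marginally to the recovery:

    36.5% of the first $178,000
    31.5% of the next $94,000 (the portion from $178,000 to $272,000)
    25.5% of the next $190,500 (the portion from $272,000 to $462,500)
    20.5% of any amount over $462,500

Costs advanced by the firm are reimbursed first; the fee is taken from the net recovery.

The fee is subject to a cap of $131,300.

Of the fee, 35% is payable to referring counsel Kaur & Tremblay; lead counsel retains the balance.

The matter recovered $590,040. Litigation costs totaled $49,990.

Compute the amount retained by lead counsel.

$85,345.00

Fee base (net of costs): $590,040 − $49,990 = $540,050
First $178,000 at 36.5% = $64,970.00
Next $94,000 at 31.5% = $29,610.00
Next $190,500 at 25.5% = $48,577.50
Remaining $77,550 at 20.5% = $15,897.75
Fee: $64,970.00 + $29,610.00 + $48,577.50 + $15,897.75 = $159,055.25
$159,055.25 exceeds the $131,300 cap, so the fee is capped at $131,300.00.
Referral share: 35% of $131,300.00 = $45,955.00; lead counsel retains $131,300.00 − $45,955.00 = $85,345.00.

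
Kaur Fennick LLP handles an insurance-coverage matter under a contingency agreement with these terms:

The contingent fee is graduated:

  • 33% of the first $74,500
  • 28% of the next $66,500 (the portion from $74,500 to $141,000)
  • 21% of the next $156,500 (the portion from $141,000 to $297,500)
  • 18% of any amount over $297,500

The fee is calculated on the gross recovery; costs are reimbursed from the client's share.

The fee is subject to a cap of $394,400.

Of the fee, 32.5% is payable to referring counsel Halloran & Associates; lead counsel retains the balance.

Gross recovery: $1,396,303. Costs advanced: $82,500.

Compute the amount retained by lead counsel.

$184,851.81

Fee base is the gross recovery, $1,396,303; costs are reimbursed separately.
First $74,500 at 33% = $24,585.00
Next $66,500 at 28% = $18,620.00
Next $156,500 at 21% = $32,865.00
Remaining $1,098,803 at 18% = $197,784.54
Fee: $24,585.00 + $18,620.00 + $32,865.00 + $197,784.54 = $273,854.54
$273,854.54 is under the $394,400 cap.
Referral share: 32.5% of $273,854.54 = $89,002.73; lead counsel retains $273,854.54 − $89,002.73 = $184,851.81.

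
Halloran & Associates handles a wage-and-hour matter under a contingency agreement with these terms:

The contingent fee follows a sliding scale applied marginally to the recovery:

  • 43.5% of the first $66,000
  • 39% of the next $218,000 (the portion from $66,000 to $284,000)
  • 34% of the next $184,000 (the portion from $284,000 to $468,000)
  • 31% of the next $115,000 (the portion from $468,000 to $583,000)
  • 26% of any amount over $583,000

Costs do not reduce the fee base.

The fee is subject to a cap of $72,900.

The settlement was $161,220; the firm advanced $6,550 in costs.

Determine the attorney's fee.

$65,845.80

Fee base is the gross recovery, $161,220; costs are reimbursed separately.
First $66,000 at 43.5% = $28,710.00
Remaining $95,220 at 39% = $37,135.80
Fee: $28,710.00 + $37,135.80 = $65,845.80
$65,845.80 is under the $72,900 cap.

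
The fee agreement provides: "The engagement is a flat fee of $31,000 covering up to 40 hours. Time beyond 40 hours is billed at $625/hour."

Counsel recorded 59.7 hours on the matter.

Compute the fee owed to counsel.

$43,312.50

Flat fee: $31,000.00
Excess hours: 59.7 − 40 = 19.7
Overrun: 19.7 × $625 = $12,312.50
Total: $31,000.00 + $12,312.50 = $43,312.50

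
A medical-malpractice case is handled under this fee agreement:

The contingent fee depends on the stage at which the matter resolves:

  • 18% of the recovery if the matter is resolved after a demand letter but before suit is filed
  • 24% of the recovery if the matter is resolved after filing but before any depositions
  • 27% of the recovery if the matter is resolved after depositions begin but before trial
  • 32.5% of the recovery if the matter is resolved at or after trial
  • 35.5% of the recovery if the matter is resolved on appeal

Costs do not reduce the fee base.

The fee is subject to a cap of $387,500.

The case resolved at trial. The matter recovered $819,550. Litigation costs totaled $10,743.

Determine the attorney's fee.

$266,353.75

Fee base is the gross recovery, $819,550; costs are reimbursed separately.
The matter resolved at trial, so the 32.5% rate applies.
$819,550 × 32.5% = $266,353.75
$266,353.75 is under the $387,500 cap.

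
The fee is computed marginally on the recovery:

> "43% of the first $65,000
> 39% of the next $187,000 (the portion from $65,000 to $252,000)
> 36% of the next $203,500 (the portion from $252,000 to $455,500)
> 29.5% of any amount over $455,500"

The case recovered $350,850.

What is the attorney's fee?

First $65,000 at 43% = $27,950.00
Next $187,000 at 39% = $72,930.00
Remaining $98,850 at 36% = $35,586.00
Fee: $27,950.00 + $72,930.00 + $35,586.00 = $136,466.00

$136,466.00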